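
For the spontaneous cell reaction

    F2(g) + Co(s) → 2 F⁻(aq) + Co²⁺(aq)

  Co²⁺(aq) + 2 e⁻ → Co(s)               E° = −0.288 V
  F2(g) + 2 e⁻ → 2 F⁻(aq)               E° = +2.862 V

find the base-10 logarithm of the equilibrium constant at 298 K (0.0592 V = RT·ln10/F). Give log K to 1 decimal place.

log K = 106.4

The F₂/F⁻ couple is reduced (cathode); E°cell = +2.862 − (−0.288) = +3.150 V with n = 2.
At equilibrium E = 0, so log K = nE°cell / 0.0592 = (2)(+3.150) / 0.0592 = 106.4.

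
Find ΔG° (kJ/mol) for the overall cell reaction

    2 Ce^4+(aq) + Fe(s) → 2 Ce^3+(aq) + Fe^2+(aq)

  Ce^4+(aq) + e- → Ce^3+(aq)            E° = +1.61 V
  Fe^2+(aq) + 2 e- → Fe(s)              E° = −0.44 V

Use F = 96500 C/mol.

In the reaction as written Ce^4+(aq) is reduced, so the Ce⁴⁺/Ce³⁺ couple is the cathode and Fe²⁺/Fe is the anode.
E°cell = +1.61 − (−0.44) = +2.05 V; balancing electrons gives n = 2.
ΔG° = −nFE°cell = −(2)(96500)(+2.05) J/mol = −396 kJ/mol.

−396 kJ/mol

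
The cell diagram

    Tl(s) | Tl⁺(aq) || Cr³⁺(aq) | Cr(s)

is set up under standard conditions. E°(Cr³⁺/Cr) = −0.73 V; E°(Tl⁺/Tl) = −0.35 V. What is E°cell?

−0.38 V

By convention the left-hand electrode in cell notation is the anode (oxidation) and the right-hand electrode is the cathode (reduction).
E°cell = E°(right) − E°(left) = −0.73 − (−0.35) = −0.38 V.
The negative sign shows that, as written, the cell would require an external voltage to drive the reaction.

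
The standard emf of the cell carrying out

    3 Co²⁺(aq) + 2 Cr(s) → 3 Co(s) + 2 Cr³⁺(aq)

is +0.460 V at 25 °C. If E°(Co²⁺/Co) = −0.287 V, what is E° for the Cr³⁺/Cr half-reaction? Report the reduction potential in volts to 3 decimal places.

−0.747 V

In the reaction as written the Co²⁺/Co couple is reduced (cathode) and Cr³⁺/Cr is oxidized (anode), so E°cell = E°(Co²⁺/Co) − E°(Cr³⁺/Cr).
E°(Cr³⁺/Cr) = E°(cathode) − E°cell = −0.287 − (+0.460) = −0.747 V.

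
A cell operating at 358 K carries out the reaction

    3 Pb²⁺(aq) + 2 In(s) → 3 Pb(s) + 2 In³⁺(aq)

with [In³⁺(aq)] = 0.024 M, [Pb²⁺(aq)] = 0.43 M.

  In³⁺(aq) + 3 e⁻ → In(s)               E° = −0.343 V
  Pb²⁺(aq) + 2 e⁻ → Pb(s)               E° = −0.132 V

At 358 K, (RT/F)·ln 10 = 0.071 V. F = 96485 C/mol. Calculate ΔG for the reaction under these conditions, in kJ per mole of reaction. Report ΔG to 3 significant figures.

With Pb²⁺/Pb reduced at the cathode, E°cell = −0.132 − (−0.343) = +0.211 V and n = 6.
The reaction quotient is [In³⁺(aq)]^2 / [Pb²⁺(aq)]^3 = 0.00724; by Nernst, E = +0.211 − (0.071/6)(−2.140) = +0.2363 V.
Then ΔG = −nFE = −6 × 96485 × +0.2363 J/mol = −137 kJ/mol.

−137 kJ/mol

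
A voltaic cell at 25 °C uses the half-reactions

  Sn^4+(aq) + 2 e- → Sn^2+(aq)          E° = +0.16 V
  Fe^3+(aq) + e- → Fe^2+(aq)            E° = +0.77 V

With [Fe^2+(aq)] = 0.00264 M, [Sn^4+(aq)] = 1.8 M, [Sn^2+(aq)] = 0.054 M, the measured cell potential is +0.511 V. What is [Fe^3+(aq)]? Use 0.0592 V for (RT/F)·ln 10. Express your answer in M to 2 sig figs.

With Fe³⁺/Fe²⁺ at the cathode and Sn⁴⁺/Sn²⁺ at the anode, E°cell = +0.77 − (+0.16) = +0.61 V (n = 2).
From the Nernst equation, log Q = n(E° − E)/0.0592 = 2·(+0.61 − (+0.511))/0.0592 = 3.345.
Balancing electrons gives 2 Fe^3+(aq) + Sn^2+(aq) → 2 Fe^2+(aq) + Sn^4+(aq); thus Q = ([Fe^2+(aq)]^2·[Sn^4+(aq)]) / ([Fe^3+(aq)]^2·[Sn^2+(aq)]).
Solving for the unknown gives log [Fe^3+(aq)] = −3.489, so [Fe^3+(aq)] ≈ 0.00032 M.

0.00032 M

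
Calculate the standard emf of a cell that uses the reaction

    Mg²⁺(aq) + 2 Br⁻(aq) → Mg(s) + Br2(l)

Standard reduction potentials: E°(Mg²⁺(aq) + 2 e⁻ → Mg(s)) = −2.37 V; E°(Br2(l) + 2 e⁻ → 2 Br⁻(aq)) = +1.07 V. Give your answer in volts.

Mg²⁺(aq) gains electrons, so the Mg²⁺/Mg couple is the cathode; the Br₂/Br⁻ couple is the anode.
E°cell = E°(cathode) − E°(anode) = −2.37 − (+1.07) = −3.44 V.

−3.44 V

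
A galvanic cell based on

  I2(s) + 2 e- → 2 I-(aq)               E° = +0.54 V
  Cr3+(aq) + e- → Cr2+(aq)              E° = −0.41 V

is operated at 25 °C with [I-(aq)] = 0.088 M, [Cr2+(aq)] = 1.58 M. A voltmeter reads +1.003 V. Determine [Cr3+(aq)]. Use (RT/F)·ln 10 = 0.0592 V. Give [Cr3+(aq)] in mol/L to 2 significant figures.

With I₂/I⁻ at the cathode and Cr³⁺/Cr²⁺ at the anode, E°cell = +0.54 − (−0.41) = +0.95 V (n = 2).
From the Nernst equation, log Q = n(E° − E)/0.0592 = 2·(+0.95 − (+1.003))/0.0592 = −1.791.
Balancing electrons gives I2(s) + 2 Cr2+(aq) → 2 I-(aq) + 2 Cr3+(aq); thus Q = ([I-(aq)]^2·[Cr3+(aq)]^2) / [Cr2+(aq)]^2.
Solving for the unknown gives log [Cr3+(aq)] = 0.359, so [Cr3+(aq)] ≈ 2.3 M.

2.3 M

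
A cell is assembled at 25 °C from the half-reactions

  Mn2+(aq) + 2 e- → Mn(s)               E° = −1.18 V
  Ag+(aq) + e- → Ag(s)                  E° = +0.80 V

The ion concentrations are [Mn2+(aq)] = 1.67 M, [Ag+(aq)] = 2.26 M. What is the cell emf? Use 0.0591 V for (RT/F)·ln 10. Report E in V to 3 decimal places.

+1.994 V

Since E°(Ag⁺/Ag) > E°(Mn²⁺/Mn), Ag⁺/Ag serves as the cathode.
E°cell = E°cat − E°an = +0.80 − (−1.18) = +1.98 V; n = 2.
The balanced reaction is 2 Ag+(aq) + Mn(s) → 2 Ag(s) + Mn2+(aq), so Q = [Mn2+(aq)] / [Ag+(aq)]^2 = 0.327 and log Q = −0.486.
By the Nernst equation, E = +1.98 − (0.0591/2)·(−0.486) = +1.994 V.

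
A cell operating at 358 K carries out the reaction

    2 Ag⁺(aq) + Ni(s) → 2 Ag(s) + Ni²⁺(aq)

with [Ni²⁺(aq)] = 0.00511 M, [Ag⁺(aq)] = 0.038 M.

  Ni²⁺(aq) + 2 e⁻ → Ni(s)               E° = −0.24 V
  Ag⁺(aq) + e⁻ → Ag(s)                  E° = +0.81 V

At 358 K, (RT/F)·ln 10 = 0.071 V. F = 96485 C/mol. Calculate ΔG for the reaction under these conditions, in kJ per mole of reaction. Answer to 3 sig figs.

−199 kJ/mol

The standard cell potential is +0.81 − (−0.24) = +1.05 V, with n = 2 electrons in the balanced equation.
Q = [Ni²⁺(aq)] / [Ag⁺(aq)]^2 = 3.54, so log Q = 0.549 and E = +1.05 − (0.071/2)(0.549) = +1.0305 V.
Then ΔG = −nFE = −2 × 96485 × +1.0305 J/mol = −199 kJ/mol.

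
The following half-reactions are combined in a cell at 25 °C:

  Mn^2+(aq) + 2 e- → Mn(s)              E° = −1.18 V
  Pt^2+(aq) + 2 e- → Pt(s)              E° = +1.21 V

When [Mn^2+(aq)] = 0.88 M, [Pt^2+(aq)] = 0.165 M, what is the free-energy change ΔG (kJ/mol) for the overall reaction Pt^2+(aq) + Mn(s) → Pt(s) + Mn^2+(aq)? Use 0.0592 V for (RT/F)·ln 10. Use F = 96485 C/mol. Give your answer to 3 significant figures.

−457 kJ/mol

The standard cell potential is +1.21 − (−1.18) = +2.39 V, with n = 2 electrons in the balanced equation.
The reaction quotient is [Mn^2+(aq)] / [Pt^2+(aq)] = 5.33; by Nernst, E = +2.39 − (0.0592/2)(0.727) = +2.3685 V.
Finally ΔG = −nFE = −(2)(96485 C/mol)(+2.3685 V) = −457 kJ/mol.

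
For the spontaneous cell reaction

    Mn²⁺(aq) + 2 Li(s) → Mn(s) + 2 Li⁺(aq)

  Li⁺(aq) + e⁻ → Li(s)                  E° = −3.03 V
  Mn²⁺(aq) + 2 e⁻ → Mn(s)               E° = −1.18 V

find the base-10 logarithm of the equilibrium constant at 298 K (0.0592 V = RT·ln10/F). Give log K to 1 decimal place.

log K = 62.5

The Mn²⁺/Mn couple is reduced (cathode); E°cell = −1.18 − (−3.03) = +1.85 V with n = 2.
At equilibrium E = 0, so log K = nE°cell / 0.0592 = (2)(+1.85) / 0.0592 = 62.5.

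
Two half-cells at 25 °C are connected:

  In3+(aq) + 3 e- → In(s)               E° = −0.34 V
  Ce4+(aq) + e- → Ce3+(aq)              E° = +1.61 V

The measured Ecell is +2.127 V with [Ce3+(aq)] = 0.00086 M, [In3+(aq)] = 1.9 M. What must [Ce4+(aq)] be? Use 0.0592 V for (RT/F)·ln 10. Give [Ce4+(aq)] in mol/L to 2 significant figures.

With Ce⁴⁺/Ce³⁺ at the cathode and In³⁺/In at the anode, E°cell = +1.61 − (−0.34) = +1.95 V (n = 3).
From the Nernst equation, log Q = n(E° − E)/0.0592 = 3·(+1.95 − (+2.127))/0.0592 = −8.970.
The balanced reaction is 3 Ce4+(aq) + In(s) → 3 Ce3+(aq) + In3+(aq), so Q = ([Ce3+(aq)]^3·[In3+(aq)]) / [Ce4+(aq)]^3.
Solving for the unknown gives log [Ce4+(aq)] = 0.017, so [Ce4+(aq)] ≈ 1.0 M.

1.0 M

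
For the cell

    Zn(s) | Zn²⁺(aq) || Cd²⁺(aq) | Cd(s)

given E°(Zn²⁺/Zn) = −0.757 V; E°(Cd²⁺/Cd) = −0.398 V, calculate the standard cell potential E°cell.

By convention the left-hand electrode in cell notation is the anode (oxidation) and the right-hand electrode is the cathode (reduction).
E°cell = E°(right) − E°(left) = −0.398 − (−0.757) = +0.359 V.

+0.359 V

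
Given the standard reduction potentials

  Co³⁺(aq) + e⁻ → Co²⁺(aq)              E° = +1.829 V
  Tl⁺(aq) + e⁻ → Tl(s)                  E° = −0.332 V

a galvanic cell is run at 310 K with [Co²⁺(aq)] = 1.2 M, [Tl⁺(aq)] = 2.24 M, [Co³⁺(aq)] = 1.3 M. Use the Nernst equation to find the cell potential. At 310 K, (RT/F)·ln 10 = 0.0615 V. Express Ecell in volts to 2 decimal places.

Since E°(Co³⁺/Co²⁺) > E°(Tl⁺/Tl), Co³⁺/Co²⁺ serves as the cathode.
E°cell = +1.829 − (−0.332) = +2.161 V, with n = 1 electron transferred.
For the overall reaction Co³⁺(aq) + Tl(s) → Co²⁺(aq) + Tl⁺(aq), Q = ([Co²⁺(aq)]·[Tl⁺(aq)]) / [Co³⁺(aq)] = 2.07, giving log Q = 0.315.
By the Nernst equation, E = +2.161 − (0.0615/1)·(0.315) = +2.14 V.

+2.14 V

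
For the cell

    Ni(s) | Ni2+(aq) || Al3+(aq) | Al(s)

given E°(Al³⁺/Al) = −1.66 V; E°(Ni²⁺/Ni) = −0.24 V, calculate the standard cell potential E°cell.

By convention the left-hand electrode in cell notation is the anode (oxidation) and the right-hand electrode is the cathode (reduction).
E°cell = E°(right) − E°(left) = −1.66 − (−0.24) = −1.42 V.
The negative sign shows that, as written, the cell would require an external voltage to drive the reaction.

−1.42 V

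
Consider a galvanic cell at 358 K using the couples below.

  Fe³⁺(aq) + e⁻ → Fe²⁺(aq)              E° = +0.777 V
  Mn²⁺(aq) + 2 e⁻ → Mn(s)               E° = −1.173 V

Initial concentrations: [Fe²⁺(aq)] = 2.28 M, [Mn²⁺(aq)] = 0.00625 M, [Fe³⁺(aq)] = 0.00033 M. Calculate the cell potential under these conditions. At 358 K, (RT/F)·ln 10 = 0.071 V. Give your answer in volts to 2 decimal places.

+1.76 V

Since E°(Fe³⁺/Fe²⁺) > E°(Mn²⁺/Mn), Fe³⁺/Fe²⁺ serves as the cathode.
The standard potential is +0.777 − (−1.173) = +1.950 V and the balanced reaction transfers n = 2 electrons.
The balanced reaction is 2 Fe³⁺(aq) + Mn(s) → 2 Fe²⁺(aq) + Mn²⁺(aq), so Q = ([Fe²⁺(aq)]^2·[Mn²⁺(aq)]) / [Fe³⁺(aq)]^2 = 2.98×10^5 and log Q = 5.475.
E = E° − (0.071/n)·log Q = +1.950 − (0.071/2)(5.475) = +1.76 V.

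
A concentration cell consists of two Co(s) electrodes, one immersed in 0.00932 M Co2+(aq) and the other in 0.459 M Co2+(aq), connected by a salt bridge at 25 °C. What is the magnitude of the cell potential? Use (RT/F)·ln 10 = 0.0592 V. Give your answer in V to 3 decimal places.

0.050 V

For a concentration cell E°cell = 0, since both electrodes use the same couple.
The compartment with the higher Co2+(aq) concentration (0.459 M) acts as the cathode; ions are reduced there and produced at the dilute (0.00932 M) anode.
With n = 2, Ecell = −(0.0592/2)·log([dilute]/[conc]) = −(0.0592/2)·log(0.00932/0.459) = +0.050 V.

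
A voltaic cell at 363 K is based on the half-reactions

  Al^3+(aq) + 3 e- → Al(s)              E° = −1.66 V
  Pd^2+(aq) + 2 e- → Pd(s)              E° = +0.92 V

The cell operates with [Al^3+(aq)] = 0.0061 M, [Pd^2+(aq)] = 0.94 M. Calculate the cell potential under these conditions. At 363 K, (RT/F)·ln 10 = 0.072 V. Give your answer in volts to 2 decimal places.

+2.63 V

Since E°(Pd²⁺/Pd) > E°(Al³⁺/Al), Pd²⁺/Pd serves as the cathode.
E°cell = +0.92 − (−1.66) = +2.58 V, with n = 6 electrons transferred.
Balancing gives 3 Pd^2+(aq) + 2 Al(s) → 3 Pd(s) + 2 Al^3+(aq); hence Q = [Al^3+(aq)]^2 / [Pd^2+(aq)]^3 = 4.48×10^−5 (log Q = −4.349).
By the Nernst equation, E = +2.58 − (0.072/6)·(−4.349) = +2.63 V.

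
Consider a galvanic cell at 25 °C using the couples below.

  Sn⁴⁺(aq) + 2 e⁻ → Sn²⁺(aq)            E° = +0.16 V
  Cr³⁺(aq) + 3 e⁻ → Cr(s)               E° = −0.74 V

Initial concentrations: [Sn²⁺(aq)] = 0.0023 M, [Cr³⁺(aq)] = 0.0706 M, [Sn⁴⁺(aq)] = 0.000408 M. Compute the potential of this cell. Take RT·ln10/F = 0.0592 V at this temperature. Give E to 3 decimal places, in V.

+0.900 V

Sn⁴⁺/Sn²⁺ is reduced (cathode, E° = +0.16 V) and Cr³⁺/Cr is oxidized (anode).
E°cell = +0.16 − (−0.74) = +0.90 V, with n = 6 electrons transferred.
For the overall reaction 3 Sn⁴⁺(aq) + 2 Cr(s) → 3 Sn²⁺(aq) + 2 Cr³⁺(aq), Q = ([Sn²⁺(aq)]^3·[Cr³⁺(aq)]^2) / [Sn⁴⁺(aq)]^3 = 0.893, giving log Q = −0.049.
By the Nernst equation, E = +0.90 − (0.0592/6)·(−0.049) = +0.900 V.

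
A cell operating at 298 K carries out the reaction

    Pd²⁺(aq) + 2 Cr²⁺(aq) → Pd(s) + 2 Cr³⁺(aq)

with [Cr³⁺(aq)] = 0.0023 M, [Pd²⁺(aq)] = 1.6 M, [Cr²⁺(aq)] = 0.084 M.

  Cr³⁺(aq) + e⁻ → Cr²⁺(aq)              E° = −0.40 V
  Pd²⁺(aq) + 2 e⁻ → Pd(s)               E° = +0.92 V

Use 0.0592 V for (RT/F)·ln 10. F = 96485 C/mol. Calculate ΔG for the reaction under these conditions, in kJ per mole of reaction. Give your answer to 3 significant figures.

The standard cell potential is +0.92 − (−0.40) = +1.32 V, with n = 2 electrons in the balanced equation.
The reaction quotient is [Cr³⁺(aq)]^2 / ([Pd²⁺(aq)]·[Cr²⁺(aq)]^2) = 0.000469; by Nernst, E = +1.32 − (0.0592/2)(−3.329) = +1.4185 V.
Finally ΔG = −nFE = −(2)(96485 C/mol)(+1.4185 V) = −274 kJ/mol.

−274 kJ/mol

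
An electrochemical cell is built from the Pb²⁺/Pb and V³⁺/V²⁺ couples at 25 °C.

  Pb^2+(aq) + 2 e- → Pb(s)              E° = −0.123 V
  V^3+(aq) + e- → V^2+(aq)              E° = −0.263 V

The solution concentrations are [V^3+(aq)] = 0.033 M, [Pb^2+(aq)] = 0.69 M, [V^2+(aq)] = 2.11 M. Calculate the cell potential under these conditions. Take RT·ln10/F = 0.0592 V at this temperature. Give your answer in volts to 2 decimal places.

Since E°(Pb²⁺/Pb) > E°(V³⁺/V²⁺), Pb²⁺/Pb serves as the cathode.
E°cell = −0.123 − (−0.263) = +0.140 V, with n = 2 electrons transferred.
For the overall reaction Pb^2+(aq) + 2 V^2+(aq) → Pb(s) + 2 V^3+(aq), Q = [V^3+(aq)]^2 / ([Pb^2+(aq)]·[V^2+(aq)]^2) = 0.000354, giving log Q = −3.450.
By the Nernst equation, E = +0.140 − (0.0592/2)·(−3.450) = +0.24 V.

+0.24 V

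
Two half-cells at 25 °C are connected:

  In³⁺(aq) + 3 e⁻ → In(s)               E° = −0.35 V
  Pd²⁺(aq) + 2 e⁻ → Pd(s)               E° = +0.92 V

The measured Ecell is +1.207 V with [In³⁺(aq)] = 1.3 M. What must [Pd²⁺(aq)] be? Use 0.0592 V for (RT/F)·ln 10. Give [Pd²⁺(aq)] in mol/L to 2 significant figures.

0.0089 M

Pd²⁺/Pd is the cathode (higher E°); E°cell = +0.92 − (−0.35) = +1.27 V with n = 6.
Since E = E° − (0.0592/n)·log Q, log Q = n(E° − E)/0.0592 = 6.385.
For 3 Pd²⁺(aq) + 2 In(s) → 3 Pd(s) + 2 In³⁺(aq), the reaction quotient is Q = [In³⁺(aq)]^2 / [Pd²⁺(aq)]^3.
Solving for the unknown gives log [Pd²⁺(aq)] = −2.052, so [Pd²⁺(aq)] ≈ 0.0089 M.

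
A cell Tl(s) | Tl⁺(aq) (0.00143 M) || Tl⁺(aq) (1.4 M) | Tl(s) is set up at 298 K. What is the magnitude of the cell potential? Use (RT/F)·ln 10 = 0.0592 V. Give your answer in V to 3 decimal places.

For a concentration cell E°cell = 0, since both electrodes use the same couple.
The compartment with the higher Tl⁺(aq) concentration (1.4 M) acts as the cathode; ions are reduced there and produced at the dilute (0.00143 M) anode.
With n = 1, Ecell = −(0.0592/1)·log([dilute]/[conc]) = −(0.0592/1)·log(0.00143/1.4) = +0.177 V.

0.177 V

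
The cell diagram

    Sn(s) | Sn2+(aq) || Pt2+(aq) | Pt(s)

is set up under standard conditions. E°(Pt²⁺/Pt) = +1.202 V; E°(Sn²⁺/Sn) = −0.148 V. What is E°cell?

+1.350 V

By convention the left-hand electrode in cell notation is the anode (oxidation) and the right-hand electrode is the cathode (reduction).
E°cell = E°(right) − E°(left) = +1.202 − (−0.148) = +1.350 V.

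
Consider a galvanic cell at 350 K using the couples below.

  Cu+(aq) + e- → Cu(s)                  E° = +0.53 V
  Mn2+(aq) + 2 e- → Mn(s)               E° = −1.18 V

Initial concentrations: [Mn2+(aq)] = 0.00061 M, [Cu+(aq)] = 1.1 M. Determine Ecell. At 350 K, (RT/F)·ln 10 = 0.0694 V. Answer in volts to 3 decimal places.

Since E°(Cu⁺/Cu) > E°(Mn²⁺/Mn), Cu⁺/Cu serves as the cathode.
E°cell = +0.53 − (−1.18) = +1.71 V, with n = 2 electrons transferred.
Balancing gives 2 Cu+(aq) + Mn(s) → 2 Cu(s) + Mn2+(aq); hence Q = [Mn2+(aq)] / [Cu+(aq)]^2 = 0.000504 (log Q = −3.297).
Applying E = E° − (RT ln10/nF)·log Q gives +1.71 − (0.0694/2)(−3.297) = +1.824 V.

+1.824 V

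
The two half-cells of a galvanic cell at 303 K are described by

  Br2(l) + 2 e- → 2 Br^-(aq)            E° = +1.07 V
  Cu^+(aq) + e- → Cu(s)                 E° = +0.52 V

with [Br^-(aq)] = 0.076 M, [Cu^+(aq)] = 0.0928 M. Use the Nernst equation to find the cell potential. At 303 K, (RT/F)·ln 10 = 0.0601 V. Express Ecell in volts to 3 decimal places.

Since E°(Br₂/Br⁻) > E°(Cu⁺/Cu), Br₂/Br⁻ serves as the cathode.
The standard potential is +1.07 − (+0.52) = +0.55 V and the balanced reaction transfers n = 2 electrons.
Balancing gives Br2(l) + 2 Cu(s) → 2 Br^-(aq) + 2 Cu^+(aq); hence Q = [Br^-(aq)]^2·[Cu^+(aq)]^2 = 4.97×10^−5 (log Q = −4.303).
Applying E = E° − (RT ln10/nF)·log Q gives +0.55 − (0.0601/2)(−4.303) = +0.679 V.

+0.679 V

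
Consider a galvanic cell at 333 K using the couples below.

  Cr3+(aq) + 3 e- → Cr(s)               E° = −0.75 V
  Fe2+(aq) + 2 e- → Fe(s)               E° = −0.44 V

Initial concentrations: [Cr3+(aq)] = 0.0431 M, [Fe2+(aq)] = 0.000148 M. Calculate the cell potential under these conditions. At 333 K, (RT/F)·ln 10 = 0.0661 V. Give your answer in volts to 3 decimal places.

The Fe²⁺/Fe couple has the more positive E°, so it is the cathode; Cr³⁺/Cr is the anode.
E°cell = E°cat − E°an = −0.44 − (−0.75) = +0.31 V; n = 6.
Balancing gives 3 Fe2+(aq) + 2 Cr(s) → 3 Fe(s) + 2 Cr3+(aq); hence Q = [Cr3+(aq)]^2 / [Fe2+(aq)]^3 = 5.73×10^8 (log Q = 8.758).
By the Nernst equation, E = +0.31 − (0.0661/6)·(8.758) = +0.214 V.

+0.214 V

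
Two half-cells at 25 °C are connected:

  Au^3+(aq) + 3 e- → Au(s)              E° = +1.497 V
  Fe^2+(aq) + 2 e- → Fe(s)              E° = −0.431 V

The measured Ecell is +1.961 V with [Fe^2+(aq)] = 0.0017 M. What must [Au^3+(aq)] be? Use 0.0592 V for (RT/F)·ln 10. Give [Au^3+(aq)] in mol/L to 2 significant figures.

With Au³⁺/Au at the cathode and Fe²⁺/Fe at the anode, E°cell = +1.497 − (−0.431) = +1.928 V (n = 6).
Since E = E° − (0.0592/n)·log Q, log Q = n(E° − E)/0.0592 = −3.345.
Balancing electrons gives 2 Au^3+(aq) + 3 Fe(s) → 2 Au(s) + 3 Fe^2+(aq); thus Q = [Fe^2+(aq)]^3 / [Au^3+(aq)]^2.
Substituting the known concentrations and solving, log [Au^3+(aq)] = −2.482 and [Au^3+(aq)] = 0.0033 M.

0.0033 M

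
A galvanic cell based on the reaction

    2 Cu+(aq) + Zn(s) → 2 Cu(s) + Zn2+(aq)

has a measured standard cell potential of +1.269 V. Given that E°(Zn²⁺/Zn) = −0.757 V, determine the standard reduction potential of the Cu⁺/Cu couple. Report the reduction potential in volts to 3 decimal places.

In the reaction as written the Cu⁺/Cu couple is reduced (cathode) and Zn²⁺/Zn is oxidized (anode), so E°cell = E°(Cu⁺/Cu) − E°(Zn²⁺/Zn).
E°(Cu⁺/Cu) = E°cell + E°(anode) = +1.269 + (−0.757) = +0.512 V.

+0.512 V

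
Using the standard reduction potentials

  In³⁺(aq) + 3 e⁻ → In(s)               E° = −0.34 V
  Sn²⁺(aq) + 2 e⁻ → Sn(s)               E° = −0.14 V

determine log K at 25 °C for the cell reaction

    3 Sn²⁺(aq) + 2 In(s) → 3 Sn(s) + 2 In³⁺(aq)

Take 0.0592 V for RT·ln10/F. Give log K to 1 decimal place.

The Sn²⁺/Sn couple is reduced (cathode); E°cell = −0.14 − (−0.34) = +0.20 V with n = 6.
At equilibrium E = 0, so log K = nE°cell / 0.0592 = (6)(+0.20) / 0.0592 = 20.3.

log K = 20.3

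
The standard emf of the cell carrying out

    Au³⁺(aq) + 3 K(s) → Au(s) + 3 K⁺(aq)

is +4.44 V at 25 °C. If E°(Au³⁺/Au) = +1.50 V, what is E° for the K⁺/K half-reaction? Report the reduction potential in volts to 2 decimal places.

In the reaction as written the Au³⁺/Au couple is reduced (cathode) and K⁺/K is oxidized (anode), so E°cell = E°(Au³⁺/Au) − E°(K⁺/K).
E°(K⁺/K) = E°(cathode) − E°cell = +1.50 − (+4.44) = −2.94 V.

−2.94 V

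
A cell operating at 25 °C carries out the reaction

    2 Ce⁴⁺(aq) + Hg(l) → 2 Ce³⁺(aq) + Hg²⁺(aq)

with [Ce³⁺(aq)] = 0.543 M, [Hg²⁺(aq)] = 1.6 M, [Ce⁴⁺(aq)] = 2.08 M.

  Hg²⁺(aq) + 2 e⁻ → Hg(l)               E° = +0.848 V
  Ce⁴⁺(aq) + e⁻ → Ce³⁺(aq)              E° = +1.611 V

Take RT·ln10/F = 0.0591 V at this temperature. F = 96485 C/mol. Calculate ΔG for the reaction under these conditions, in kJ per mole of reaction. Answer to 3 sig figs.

E°cell = +1.611 − (+0.848) = +0.763 V; the balanced reaction transfers n = 2 electrons.
The reaction quotient is ([Ce³⁺(aq)]^2·[Hg²⁺(aq)]) / [Ce⁴⁺(aq)]^2 = 0.109; by Nernst, E = +0.763 − (0.0591/2)(−0.962) = +0.7914 V.
ΔG = −nFE = −(2)(96485)(+0.7914) J/mol = −153 kJ/mol.

−153 kJ/mol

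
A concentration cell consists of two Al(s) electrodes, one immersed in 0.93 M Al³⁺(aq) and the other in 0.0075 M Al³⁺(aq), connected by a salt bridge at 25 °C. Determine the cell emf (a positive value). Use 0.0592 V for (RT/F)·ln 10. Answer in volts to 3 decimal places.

For a concentration cell E°cell = 0, since both electrodes use the same couple.
The compartment with the higher Al³⁺(aq) concentration (0.93 M) acts as the cathode; ions are reduced there and produced at the dilute (0.0075 M) anode.
With n = 3, Ecell = −(0.0592/3)·log([dilute]/[conc]) = −(0.0592/3)·log(0.0075/0.93) = +0.041 V.

0.041 V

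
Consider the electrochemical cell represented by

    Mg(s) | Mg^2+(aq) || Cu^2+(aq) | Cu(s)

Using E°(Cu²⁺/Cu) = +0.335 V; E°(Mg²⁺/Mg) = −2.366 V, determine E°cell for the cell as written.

By convention the left-hand electrode in cell notation is the anode (oxidation) and the right-hand electrode is the cathode (reduction).
E°cell = E°(right) − E°(left) = +0.335 − (−2.366) = +2.701 V.

+2.701 V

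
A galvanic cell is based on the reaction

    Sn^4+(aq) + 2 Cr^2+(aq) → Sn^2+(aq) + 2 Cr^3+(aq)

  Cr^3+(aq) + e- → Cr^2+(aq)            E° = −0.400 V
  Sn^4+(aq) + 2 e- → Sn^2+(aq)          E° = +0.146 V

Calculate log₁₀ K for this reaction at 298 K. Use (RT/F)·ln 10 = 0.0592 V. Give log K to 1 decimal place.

log K = 18.4

The Sn⁴⁺/Sn²⁺ couple is reduced (cathode); E°cell = +0.146 − (−0.400) = +0.546 V with n = 2.
At equilibrium E = 0, so log K = nE°cell / 0.0592 = (2)(+0.546) / 0.0592 = 18.4.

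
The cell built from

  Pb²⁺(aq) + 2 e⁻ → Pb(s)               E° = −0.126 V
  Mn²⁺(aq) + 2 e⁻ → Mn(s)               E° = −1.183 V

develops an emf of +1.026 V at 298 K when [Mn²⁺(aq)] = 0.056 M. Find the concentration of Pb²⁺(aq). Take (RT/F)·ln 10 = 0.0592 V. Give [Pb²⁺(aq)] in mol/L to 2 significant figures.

0.0050 M

The Pb²⁺/Pb couple has the larger reduction potential, so it is the cathode: E°cell = −0.126 − (−1.183) = +1.057 V and n = 2.
Rearranging E = E° − (0.0592/n)·log Q gives log Q = 2(+1.057 − (+1.026))/0.0592 = 1.047.
For Pb²⁺(aq) + Mn(s) → Pb(s) + Mn²⁺(aq), the reaction quotient is Q = [Mn²⁺(aq)] / [Pb²⁺(aq)].
Solving for the unknown gives log [Pb²⁺(aq)] = −2.299, so [Pb²⁺(aq)] ≈ 0.0050 M.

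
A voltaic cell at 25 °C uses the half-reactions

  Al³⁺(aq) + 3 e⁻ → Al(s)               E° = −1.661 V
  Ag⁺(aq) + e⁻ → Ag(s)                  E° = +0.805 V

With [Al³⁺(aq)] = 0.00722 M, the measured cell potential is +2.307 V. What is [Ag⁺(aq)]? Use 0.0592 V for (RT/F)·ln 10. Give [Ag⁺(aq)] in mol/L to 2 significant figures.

0.00040 M

With Ag⁺/Ag at the cathode and Al³⁺/Al at the anode, E°cell = +0.805 − (−1.661) = +2.466 V (n = 3).
From the Nernst equation, log Q = n(E° − E)/0.0592 = 3·(+2.466 − (+2.307))/0.0592 = 8.057.
Balancing electrons gives 3 Ag⁺(aq) + Al(s) → 3 Ag(s) + Al³⁺(aq); thus Q = [Al³⁺(aq)] / [Ag⁺(aq)]^3.
Isolating [Ag⁺(aq)] in Q = 10^{8.057} yields log [Ag⁺(aq)] = −3.399, i.e. 0.00040 M.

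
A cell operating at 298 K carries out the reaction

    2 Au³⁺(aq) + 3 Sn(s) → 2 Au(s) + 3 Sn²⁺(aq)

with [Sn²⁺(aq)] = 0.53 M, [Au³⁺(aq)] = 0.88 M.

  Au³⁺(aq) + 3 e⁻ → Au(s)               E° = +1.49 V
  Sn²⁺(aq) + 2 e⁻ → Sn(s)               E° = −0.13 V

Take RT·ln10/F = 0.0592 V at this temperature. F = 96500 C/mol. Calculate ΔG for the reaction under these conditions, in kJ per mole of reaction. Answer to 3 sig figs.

−942 kJ/mol

The standard cell potential is +1.49 − (−0.13) = +1.62 V, with n = 6 electrons in the balanced equation.
Q = [Sn²⁺(aq)]^3 / [Au³⁺(aq)]^2 = 0.192, so log Q = −0.716 and E = +1.62 − (0.0592/6)(−0.716) = +1.6271 V.
Then ΔG = −nFE = −6 × 96500 × +1.6271 J/mol = −942 kJ/mol.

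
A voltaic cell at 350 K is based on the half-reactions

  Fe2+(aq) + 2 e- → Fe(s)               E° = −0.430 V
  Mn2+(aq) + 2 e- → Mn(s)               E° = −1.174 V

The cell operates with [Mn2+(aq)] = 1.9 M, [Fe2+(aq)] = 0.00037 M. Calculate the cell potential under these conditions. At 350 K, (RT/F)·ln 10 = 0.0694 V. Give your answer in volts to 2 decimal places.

+0.62 V

The Fe²⁺/Fe couple has the more positive E°, so it is the cathode; Mn²⁺/Mn is the anode.
The standard potential is −0.430 − (−1.174) = +0.744 V and the balanced reaction transfers n = 2 electrons.
Balancing gives Fe2+(aq) + Mn(s) → Fe(s) + Mn2+(aq); hence Q = [Mn2+(aq)] / [Fe2+(aq)] = 5.14×10^3 (log Q = 3.711).
Applying E = E° − (RT ln10/nF)·log Q gives +0.744 − (0.0694/2)(3.711) = +0.62 V.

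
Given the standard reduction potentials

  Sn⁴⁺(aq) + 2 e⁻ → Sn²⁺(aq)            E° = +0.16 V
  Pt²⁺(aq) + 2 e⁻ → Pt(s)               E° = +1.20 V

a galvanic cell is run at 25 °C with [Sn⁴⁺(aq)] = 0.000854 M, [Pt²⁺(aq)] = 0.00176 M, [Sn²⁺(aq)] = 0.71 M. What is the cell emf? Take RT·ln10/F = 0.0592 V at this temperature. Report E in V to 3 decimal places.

Since E°(Pt²⁺/Pt) > E°(Sn⁴⁺/Sn²⁺), Pt²⁺/Pt serves as the cathode.
The standard potential is +1.20 − (+0.16) = +1.04 V and the balanced reaction transfers n = 2 electrons.
For the overall reaction Pt²⁺(aq) + Sn²⁺(aq) → Pt(s) + Sn⁴⁺(aq), Q = [Sn⁴⁺(aq)] / ([Pt²⁺(aq)]·[Sn²⁺(aq)]) = 0.683, giving log Q = −0.165.
E = E° − (0.0592/n)·log Q = +1.04 − (0.0592/2)(−0.165) = +1.045 V.

+1.045 V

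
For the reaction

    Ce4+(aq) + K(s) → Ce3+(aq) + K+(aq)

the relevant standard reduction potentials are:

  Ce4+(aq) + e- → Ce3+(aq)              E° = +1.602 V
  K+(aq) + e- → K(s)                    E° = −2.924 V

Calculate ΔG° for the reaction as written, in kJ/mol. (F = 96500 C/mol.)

−437 kJ/mol

In the reaction as written Ce4+(aq) is reduced, so the Ce⁴⁺/Ce³⁺ couple is the cathode and K⁺/K is the anode.
E°cell = +1.602 − (−2.924) = +4.526 V; balancing electrons gives n = 1.
ΔG° = −nFE°cell = −(1)(96500)(+4.526) J/mol = −437 kJ/mol.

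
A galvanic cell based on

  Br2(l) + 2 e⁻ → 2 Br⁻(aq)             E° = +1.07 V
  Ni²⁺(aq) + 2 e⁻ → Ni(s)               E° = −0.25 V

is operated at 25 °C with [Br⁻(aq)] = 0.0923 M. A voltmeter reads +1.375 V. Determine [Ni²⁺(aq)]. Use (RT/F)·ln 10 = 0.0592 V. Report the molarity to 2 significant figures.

With Br₂/Br⁻ at the cathode and Ni²⁺/Ni at the anode, E°cell = +1.07 − (−0.25) = +1.32 V (n = 2).
Rearranging E = E° − (0.0592/n)·log Q gives log Q = 2(+1.32 − (+1.375))/0.0592 = −1.858.
For Br2(l) + Ni(s) → 2 Br⁻(aq) + Ni²⁺(aq), the reaction quotient is Q = [Br⁻(aq)]^2·[Ni²⁺(aq)].
Substituting the known concentrations and solving, log [Ni²⁺(aq)] = 0.212 and [Ni²⁺(aq)] = 1.6 M.

1.6 M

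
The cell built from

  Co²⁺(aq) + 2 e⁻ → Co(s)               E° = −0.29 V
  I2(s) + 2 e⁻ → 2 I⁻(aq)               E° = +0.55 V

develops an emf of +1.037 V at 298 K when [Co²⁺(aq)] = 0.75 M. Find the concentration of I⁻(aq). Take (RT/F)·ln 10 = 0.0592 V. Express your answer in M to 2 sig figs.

0.00054 M

I₂/I⁻ is the cathode (higher E°); E°cell = +0.55 − (−0.29) = +0.84 V with n = 2.
Since E = E° − (0.0592/n)·log Q, log Q = n(E° − E)/0.0592 = −6.655.
For I2(s) + Co(s) → 2 I⁻(aq) + Co²⁺(aq), the reaction quotient is Q = [I⁻(aq)]^2·[Co²⁺(aq)].
Substituting the known concentrations and solving, log [I⁻(aq)] = −3.265 and [I⁻(aq)] = 0.00054 M.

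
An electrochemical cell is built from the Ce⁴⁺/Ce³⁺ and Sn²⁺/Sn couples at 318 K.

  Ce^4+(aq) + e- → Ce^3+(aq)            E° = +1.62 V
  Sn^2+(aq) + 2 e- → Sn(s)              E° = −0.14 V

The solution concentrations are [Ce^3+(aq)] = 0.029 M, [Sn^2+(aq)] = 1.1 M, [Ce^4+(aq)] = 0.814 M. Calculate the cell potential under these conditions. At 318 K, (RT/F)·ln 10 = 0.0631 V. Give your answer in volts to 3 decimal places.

+1.850 V

The Ce⁴⁺/Ce³⁺ couple has the more positive E°, so it is the cathode; Sn²⁺/Sn is the anode.
E°cell = +1.62 − (−0.14) = +1.76 V, with n = 2 electrons transferred.
Balancing gives 2 Ce^4+(aq) + Sn(s) → 2 Ce^3+(aq) + Sn^2+(aq); hence Q = ([Ce^3+(aq)]^2·[Sn^2+(aq)]) / [Ce^4+(aq)]^2 = 0.0014 (log Q = −2.855).
E = E° − (0.0631/n)·log Q = +1.76 − (0.0631/2)(−2.855) = +1.850 V.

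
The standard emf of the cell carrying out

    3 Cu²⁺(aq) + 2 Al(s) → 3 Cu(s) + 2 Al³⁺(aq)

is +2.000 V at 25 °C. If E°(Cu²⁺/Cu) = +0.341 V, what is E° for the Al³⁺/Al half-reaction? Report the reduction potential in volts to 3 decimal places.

−1.659 V

In the reaction as written the Cu²⁺/Cu couple is reduced (cathode) and Al³⁺/Al is oxidized (anode), so E°cell = E°(Cu²⁺/Cu) − E°(Al³⁺/Al).
E°(Al³⁺/Al) = E°(cathode) − E°cell = +0.341 − (+2.000) = −1.659 V.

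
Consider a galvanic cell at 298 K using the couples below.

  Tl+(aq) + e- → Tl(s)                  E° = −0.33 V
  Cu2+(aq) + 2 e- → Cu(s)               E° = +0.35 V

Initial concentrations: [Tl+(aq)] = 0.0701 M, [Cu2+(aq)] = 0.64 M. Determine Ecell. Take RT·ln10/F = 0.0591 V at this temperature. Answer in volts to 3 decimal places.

Since E°(Cu²⁺/Cu) > E°(Tl⁺/Tl), Cu²⁺/Cu serves as the cathode.
E°cell = E°cat − E°an = +0.35 − (−0.33) = +0.68 V; n = 2.
The balanced reaction is Cu2+(aq) + 2 Tl(s) → Cu(s) + 2 Tl+(aq), so Q = [Tl+(aq)]^2 / [Cu2+(aq)] = 0.00768 and log Q = −2.115.
Applying E = E° − (RT ln10/nF)·log Q gives +0.68 − (0.0591/2)(−2.115) = +0.742 V.

+0.742 V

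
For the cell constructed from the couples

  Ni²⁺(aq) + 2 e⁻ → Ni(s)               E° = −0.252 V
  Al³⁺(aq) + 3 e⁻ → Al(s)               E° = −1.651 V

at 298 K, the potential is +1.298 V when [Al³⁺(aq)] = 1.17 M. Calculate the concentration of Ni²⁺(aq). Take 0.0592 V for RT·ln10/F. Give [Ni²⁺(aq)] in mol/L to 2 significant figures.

0.00043 M

Ni²⁺/Ni is the cathode (higher E°); E°cell = −0.252 − (−1.651) = +1.399 V with n = 6.
Rearranging E = E° − (0.0592/n)·log Q gives log Q = 6(+1.399 − (+1.298))/0.0592 = 10.236.
Balancing electrons gives 3 Ni²⁺(aq) + 2 Al(s) → 3 Ni(s) + 2 Al³⁺(aq); thus Q = [Al³⁺(aq)]^2 / [Ni²⁺(aq)]^3.
Isolating [Ni²⁺(aq)] in Q = 10^{10.236} yields log [Ni²⁺(aq)] = −3.367, i.e. 0.00043 M.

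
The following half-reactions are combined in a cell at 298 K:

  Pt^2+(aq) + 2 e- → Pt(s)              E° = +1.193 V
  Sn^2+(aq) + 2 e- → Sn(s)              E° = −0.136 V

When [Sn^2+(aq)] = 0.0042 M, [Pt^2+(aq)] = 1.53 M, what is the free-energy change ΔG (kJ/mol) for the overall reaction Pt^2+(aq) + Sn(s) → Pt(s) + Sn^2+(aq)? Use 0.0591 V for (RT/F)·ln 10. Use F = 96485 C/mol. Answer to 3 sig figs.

−271 kJ/mol

The standard cell potential is +1.193 − (−0.136) = +1.329 V, with n = 2 electrons in the balanced equation.
Q = [Sn^2+(aq)] / [Pt^2+(aq)] = 0.00275, so log Q = −2.561 and E = +1.329 − (0.0591/2)(−2.561) = +1.4047 V.
Finally ΔG = −nFE = −(2)(96485 C/mol)(+1.4047 V) = −271 kJ/mol.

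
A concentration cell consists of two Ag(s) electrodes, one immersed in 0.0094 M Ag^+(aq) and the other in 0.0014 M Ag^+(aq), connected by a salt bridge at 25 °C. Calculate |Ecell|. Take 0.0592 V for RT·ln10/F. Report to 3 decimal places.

For a concentration cell E°cell = 0, since both electrodes use the same couple.
The compartment with the higher Ag^+(aq) concentration (0.0094 M) acts as the cathode; ions are reduced there and produced at the dilute (0.0014 M) anode.
With n = 1, Ecell = −(0.0592/1)·log([dilute]/[conc]) = −(0.0592/1)·log(0.0014/0.0094) = +0.049 V.

0.049 V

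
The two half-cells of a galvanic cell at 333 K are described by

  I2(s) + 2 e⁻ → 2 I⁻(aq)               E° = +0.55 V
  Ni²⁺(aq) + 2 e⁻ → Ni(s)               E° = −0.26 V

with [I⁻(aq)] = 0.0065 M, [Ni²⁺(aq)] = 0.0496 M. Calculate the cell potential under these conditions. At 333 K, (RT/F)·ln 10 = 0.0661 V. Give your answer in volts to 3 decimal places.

+0.998 V

I₂/I⁻ is reduced (cathode, E° = +0.55 V) and Ni²⁺/Ni is oxidized (anode).
The standard potential is +0.55 − (−0.26) = +0.81 V and the balanced reaction transfers n = 2 electrons.
The balanced reaction is I2(s) + Ni(s) → 2 I⁻(aq) + Ni²⁺(aq), so Q = [I⁻(aq)]^2·[Ni²⁺(aq)] = 2.1×10^−6 and log Q = −5.679.
E = E° − (0.0661/n)·log Q = +0.81 − (0.0661/2)(−5.679) = +0.998 V.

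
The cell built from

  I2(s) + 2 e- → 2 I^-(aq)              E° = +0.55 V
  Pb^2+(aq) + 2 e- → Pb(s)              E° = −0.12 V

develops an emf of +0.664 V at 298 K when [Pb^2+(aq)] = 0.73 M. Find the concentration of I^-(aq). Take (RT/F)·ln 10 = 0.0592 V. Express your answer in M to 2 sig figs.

1.5 M

I₂/I⁻ is the cathode (higher E°); E°cell = +0.55 − (−0.12) = +0.67 V with n = 2.
From the Nernst equation, log Q = n(E° − E)/0.0592 = 2·(+0.67 − (+0.664))/0.0592 = 0.203.
For I2(s) + Pb(s) → 2 I^-(aq) + Pb^2+(aq), the reaction quotient is Q = [I^-(aq)]^2·[Pb^2+(aq)].
Isolating [I^-(aq)] in Q = 10^{0.203} yields log [I^-(aq)] = 0.170, i.e. 1.5 M.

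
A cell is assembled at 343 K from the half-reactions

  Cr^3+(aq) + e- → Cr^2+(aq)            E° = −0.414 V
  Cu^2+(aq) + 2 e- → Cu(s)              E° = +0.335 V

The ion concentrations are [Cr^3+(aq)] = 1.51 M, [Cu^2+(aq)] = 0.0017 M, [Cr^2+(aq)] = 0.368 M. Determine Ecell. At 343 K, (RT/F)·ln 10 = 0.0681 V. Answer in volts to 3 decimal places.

+0.613 V

Cu²⁺/Cu is reduced (cathode, E° = +0.335 V) and Cr³⁺/Cr²⁺ is oxidized (anode).
E°cell = E°cat − E°an = +0.335 − (−0.414) = +0.749 V; n = 2.
The balanced reaction is Cu^2+(aq) + 2 Cr^2+(aq) → Cu(s) + 2 Cr^3+(aq), so Q = [Cr^3+(aq)]^2 / ([Cu^2+(aq)]·[Cr^2+(aq)]^2) = 9.9×10^3 and log Q = 3.996.
Applying E = E° − (RT ln10/nF)·log Q gives +0.749 − (0.0681/2)(3.996) = +0.613 V.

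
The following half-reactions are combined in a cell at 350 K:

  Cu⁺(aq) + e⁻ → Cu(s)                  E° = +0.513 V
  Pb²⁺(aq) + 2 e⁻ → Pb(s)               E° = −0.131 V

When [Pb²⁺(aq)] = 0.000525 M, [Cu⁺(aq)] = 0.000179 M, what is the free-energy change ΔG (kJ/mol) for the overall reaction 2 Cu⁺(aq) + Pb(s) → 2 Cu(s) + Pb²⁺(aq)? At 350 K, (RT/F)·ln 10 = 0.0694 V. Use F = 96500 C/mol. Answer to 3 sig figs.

The standard cell potential is +0.513 − (−0.131) = +0.644 V, with n = 2 electrons in the balanced equation.
Q = [Pb²⁺(aq)] / [Cu⁺(aq)]^2 = 1.64×10^4, so log Q = 4.214 and E = +0.644 − (0.0694/2)(4.214) = +0.4978 V.
Finally ΔG = −nFE = −(2)(96500 C/mol)(+0.4978 V) = −96.1 kJ/mol.

−96.1 kJ/mol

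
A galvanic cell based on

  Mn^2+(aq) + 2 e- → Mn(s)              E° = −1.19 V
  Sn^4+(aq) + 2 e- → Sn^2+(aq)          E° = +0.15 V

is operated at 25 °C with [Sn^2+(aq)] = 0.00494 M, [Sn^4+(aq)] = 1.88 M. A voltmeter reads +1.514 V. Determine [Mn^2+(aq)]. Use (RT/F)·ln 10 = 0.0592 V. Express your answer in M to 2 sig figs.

With Sn⁴⁺/Sn²⁺ at the cathode and Mn²⁺/Mn at the anode, E°cell = +0.15 − (−1.19) = +1.34 V (n = 2).
From the Nernst equation, log Q = n(E° − E)/0.0592 = 2·(+1.34 − (+1.514))/0.0592 = −5.878.
The balanced reaction is Sn^4+(aq) + Mn(s) → Sn^2+(aq) + Mn^2+(aq), so Q = ([Sn^2+(aq)]·[Mn^2+(aq)]) / [Sn^4+(aq)].
Isolating [Mn^2+(aq)] in Q = 10^{−5.878} yields log [Mn^2+(aq)] = −3.298, i.e. 0.00050 M.

0.00050 M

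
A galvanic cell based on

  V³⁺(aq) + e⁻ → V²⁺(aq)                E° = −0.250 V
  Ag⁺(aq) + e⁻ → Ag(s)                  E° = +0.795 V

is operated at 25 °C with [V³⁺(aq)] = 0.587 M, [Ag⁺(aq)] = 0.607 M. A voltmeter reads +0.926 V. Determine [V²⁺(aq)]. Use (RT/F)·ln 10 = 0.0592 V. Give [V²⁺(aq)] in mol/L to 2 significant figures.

0.0094 M

With Ag⁺/Ag at the cathode and V³⁺/V²⁺ at the anode, E°cell = +0.795 − (−0.250) = +1.045 V (n = 1).
From the Nernst equation, log Q = n(E° − E)/0.0592 = 1·(+1.045 − (+0.926))/0.0592 = 2.010.
Balancing electrons gives Ag⁺(aq) + V²⁺(aq) → Ag(s) + V³⁺(aq); thus Q = [V³⁺(aq)] / ([Ag⁺(aq)]·[V²⁺(aq)]).
Isolating [V²⁺(aq)] in Q = 10^{2.010} yields log [V²⁺(aq)] = −2.025, i.e. 0.0094 M.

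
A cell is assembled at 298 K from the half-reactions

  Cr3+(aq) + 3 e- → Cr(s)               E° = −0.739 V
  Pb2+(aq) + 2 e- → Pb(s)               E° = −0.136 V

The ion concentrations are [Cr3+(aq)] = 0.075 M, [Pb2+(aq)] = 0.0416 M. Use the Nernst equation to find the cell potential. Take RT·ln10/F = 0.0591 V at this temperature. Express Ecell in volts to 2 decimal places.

+0.58 V

The Pb²⁺/Pb couple has the more positive E°, so it is the cathode; Cr³⁺/Cr is the anode.
E°cell = −0.136 − (−0.739) = +0.603 V, with n = 6 electrons transferred.
The balanced reaction is 3 Pb2+(aq) + 2 Cr(s) → 3 Pb(s) + 2 Cr3+(aq), so Q = [Cr3+(aq)]^2 / [Pb2+(aq)]^3 = 78.1 and log Q = 1.893.
Applying E = E° − (RT ln10/nF)·log Q gives +0.603 − (0.0591/6)(1.893) = +0.58 V.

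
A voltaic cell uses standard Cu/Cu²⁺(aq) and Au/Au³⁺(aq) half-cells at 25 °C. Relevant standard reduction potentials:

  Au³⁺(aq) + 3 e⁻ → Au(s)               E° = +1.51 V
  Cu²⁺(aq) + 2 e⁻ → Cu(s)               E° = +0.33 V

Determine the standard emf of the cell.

The Au³⁺/Au couple has the higher E°, so Au ion is reduced (cathode) and Cu is oxidized (anode).
E°cell = E°(cathode) − E°(anode) = +1.51 − (+0.33) = +1.18 V.

+1.18 V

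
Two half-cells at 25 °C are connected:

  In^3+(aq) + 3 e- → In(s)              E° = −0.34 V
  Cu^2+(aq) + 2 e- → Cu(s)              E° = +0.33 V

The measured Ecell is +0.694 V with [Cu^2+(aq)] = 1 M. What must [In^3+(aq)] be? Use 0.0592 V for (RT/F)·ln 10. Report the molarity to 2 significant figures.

0.061 M

The Cu²⁺/Cu couple has the larger reduction potential, so it is the cathode: E°cell = +0.33 − (−0.34) = +0.67 V and n = 6.
From the Nernst equation, log Q = n(E° − E)/0.0592 = 6·(+0.67 − (+0.694))/0.0592 = −2.432.
The balanced reaction is 3 Cu^2+(aq) + 2 In(s) → 3 Cu(s) + 2 In^3+(aq), so Q = [In^3+(aq)]^2 / [Cu^2+(aq)]^3.
Substituting the known concentrations and solving, log [In^3+(aq)] = −1.216 and [In^3+(aq)] = 0.061 M.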